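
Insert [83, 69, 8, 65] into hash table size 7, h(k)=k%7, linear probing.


Insert 83: h=6 -> slot 6
Insert 69: h=6, 1 probes -> slot 0
Insert 8: h=1 -> slot 1
Insert 65: h=2 -> slot 2

Table: [69, 8, 65, None, None, None, 83]


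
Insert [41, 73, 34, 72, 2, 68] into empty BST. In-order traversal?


Insert 41: root
Insert 73: R from 41
Insert 34: L from 41
Insert 72: R from 41 -> L from 73
Insert 2: L from 41 -> L from 34
Insert 68: R from 41 -> L from 73 -> L from 72

In-order: [2, 34, 41, 68, 72, 73]


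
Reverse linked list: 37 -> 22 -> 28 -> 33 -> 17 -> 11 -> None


Step 1: curr=37, set curr.next=prev(None) | reversed so far: 37
Step 2: curr=22, set curr.next=prev(37) | reversed so far: 22 -> 37
Step 3: curr=28, set curr.next=prev(22) | reversed so far: 28 -> 22 -> 37
Step 4: curr=33, set curr.next=prev(28) | reversed so far: 33 -> 28 -> 22 -> 37
Step 5: curr=17, set curr.next=prev(33) | reversed so far: 17 -> 33 -> 28 -> 22 -> 37
Step 6: curr=11, set curr.next=prev(17) | reversed so far: 11 -> 17 -> 33 -> 28 -> 22 -> 37

11 -> 17 -> 33 -> 28 -> 22 -> 37 -> None


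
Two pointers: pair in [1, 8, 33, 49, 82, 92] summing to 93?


lo=0(1)+hi=5(92)=93

Yes: 1+92=93


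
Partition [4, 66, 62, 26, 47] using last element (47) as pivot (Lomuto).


Pivot: 47
  4 <= 47: advance i (no swap)
  26 <= 47: swap -> [4, 26, 62, 66, 47]
Place pivot at 2: [4, 26, 47, 66, 62]

Partitioned: [4, 26, 47, 66, 62]


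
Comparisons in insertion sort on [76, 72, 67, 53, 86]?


Algorithm: insertion sort
Input: [76, 72, 67, 53, 86]
Sorted: [53, 67, 72, 76, 86]

7


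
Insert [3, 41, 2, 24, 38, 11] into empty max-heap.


Insert 3: [3]
Insert 41: [41, 3]
Insert 2: [41, 3, 2]
Insert 24: [41, 24, 2, 3]
Insert 38: [41, 38, 2, 3, 24]
Insert 11: [41, 38, 11, 3, 24, 2]

Final heap: [41, 38, 11, 3, 24, 2]


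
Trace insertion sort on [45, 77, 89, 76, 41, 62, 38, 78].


Initial: [45, 77, 89, 76, 41, 62, 38, 78]
Insert 77: [45, 77, 89, 76, 41, 62, 38, 78]
Insert 89: [45, 77, 89, 76, 41, 62, 38, 78]
Insert 76: [45, 76, 77, 89, 41, 62, 38, 78]
Insert 41: [41, 45, 76, 77, 89, 62, 38, 78]
Insert 62: [41, 45, 62, 76, 77, 89, 38, 78]
Insert 38: [38, 41, 45, 62, 76, 77, 89, 78]
Insert 78: [38, 41, 45, 62, 76, 77, 78, 89]

Sorted: [38, 41, 45, 62, 76, 77, 78, 89]


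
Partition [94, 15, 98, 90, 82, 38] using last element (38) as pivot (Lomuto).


Pivot: 38
  15 <= 38: swap -> [15, 94, 98, 90, 82, 38]
Place pivot at 1: [15, 38, 98, 90, 82, 94]

Partitioned: [15, 38, 98, 90, 82, 94]


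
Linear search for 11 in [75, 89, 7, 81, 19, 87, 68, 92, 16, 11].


i=0: 75!=11
i=1: 89!=11
i=2: 7!=11
i=3: 81!=11
i=4: 19!=11
i=5: 87!=11
i=6: 68!=11
i=7: 92!=11
i=8: 16!=11
i=9: 11==11 found!

Found at 9, 10 comps


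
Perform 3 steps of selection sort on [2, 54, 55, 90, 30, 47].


Initial: [2, 54, 55, 90, 30, 47]
Step 1: min=2 at 0
  Swap: [2, 54, 55, 90, 30, 47]
Step 2: min=30 at 4
  Swap: [2, 30, 55, 90, 54, 47]
Step 3: min=47 at 5
  Swap: [2, 30, 47, 90, 54, 55]

After 3 steps: [2, 30, 47, 90, 54, 55]


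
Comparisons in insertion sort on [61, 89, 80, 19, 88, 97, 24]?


Algorithm: insertion sort
Input: [61, 89, 80, 19, 88, 97, 24]
Sorted: [19, 24, 61, 80, 88, 89, 97]

15


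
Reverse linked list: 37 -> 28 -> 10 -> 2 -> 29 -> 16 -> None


Step 1: curr=37, set curr.next=prev(None) | reversed so far: 37
Step 2: curr=28, set curr.next=prev(37) | reversed so far: 28 -> 37
Step 3: curr=10, set curr.next=prev(28) | reversed so far: 10 -> 28 -> 37
Step 4: curr=2, set curr.next=prev(10) | reversed so far: 2 -> 10 -> 28 -> 37
Step 5: curr=29, set curr.next=prev(2) | reversed so far: 29 -> 2 -> 10 -> 28 -> 37
Step 6: curr=16, set curr.next=prev(29) | reversed so far: 16 -> 29 -> 2 -> 10 -> 28 -> 37

16 -> 29 -> 2 -> 10 -> 28 -> 37 -> None


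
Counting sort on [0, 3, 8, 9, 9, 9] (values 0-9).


Input: [0, 3, 8, 9, 9, 9]
Counts: [1, 0, 0, 1, 0, 0, 0, 0, 1, 3]

Sorted: [0, 3, 8, 9, 9, 9]


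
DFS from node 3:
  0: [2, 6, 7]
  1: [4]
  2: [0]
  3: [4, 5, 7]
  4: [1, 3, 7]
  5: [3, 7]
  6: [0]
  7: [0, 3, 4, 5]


Visit 3, push [7, 5, 4]
Visit 4, push [7, 1]
Visit 1, push []
Visit 7, push [5, 0]
Visit 0, push [6, 2]
Visit 2, push []
Visit 6, push []
Visit 5, push []

DFS order: [3, 4, 1, 7, 0, 2, 6, 5]


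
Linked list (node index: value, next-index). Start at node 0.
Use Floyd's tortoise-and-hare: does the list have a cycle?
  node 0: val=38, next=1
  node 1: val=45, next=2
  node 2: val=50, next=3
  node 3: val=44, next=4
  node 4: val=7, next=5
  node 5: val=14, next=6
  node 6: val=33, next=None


Floyd's tortoise (slow, +1) and hare (fast, +2):
  init: slow=0, fast=0
  step 1: slow=1, fast=2
  step 2: slow=2, fast=4
  step 3: slow=3, fast=6
  step 4: fast -> None, no cycle

Cycle: no


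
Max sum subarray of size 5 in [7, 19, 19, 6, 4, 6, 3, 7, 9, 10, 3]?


[0:5]: 55
[1:6]: 54
[2:7]: 38
[3:8]: 26
[4:9]: 29
[5:10]: 35
[6:11]: 32

Max: 55 at [0:5]


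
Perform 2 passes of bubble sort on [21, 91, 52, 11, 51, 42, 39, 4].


Initial: [21, 91, 52, 11, 51, 42, 39, 4]
Pass 1: [21, 52, 11, 51, 42, 39, 4, 91] (6 swaps)
Pass 2: [21, 11, 51, 42, 39, 4, 52, 91] (5 swaps)

After 2 passes: [21, 11, 51, 42, 39, 4, 52, 91]


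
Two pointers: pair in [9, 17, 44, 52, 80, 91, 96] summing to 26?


lo=0(9)+hi=6(96)=105
lo=0(9)+hi=5(91)=100
lo=0(9)+hi=4(80)=89
lo=0(9)+hi=3(52)=61
lo=0(9)+hi=2(44)=53
lo=0(9)+hi=1(17)=26

Yes: 9+17=26


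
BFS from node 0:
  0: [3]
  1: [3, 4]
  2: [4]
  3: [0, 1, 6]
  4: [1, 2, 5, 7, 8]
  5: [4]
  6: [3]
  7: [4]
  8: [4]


Visit 0, enqueue [3]
Visit 3, enqueue [1, 6]
Visit 1, enqueue [4]
Visit 6, enqueue []
Visit 4, enqueue [2, 5, 7, 8]
Visit 2, enqueue []
Visit 5, enqueue []
Visit 7, enqueue []
Visit 8, enqueue []

BFS order: [0, 3, 1, 6, 4, 2, 5, 7, 8]


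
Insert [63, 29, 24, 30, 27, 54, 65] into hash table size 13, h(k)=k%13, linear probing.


Insert 63: h=11 -> slot 11
Insert 29: h=3 -> slot 3
Insert 24: h=11, 1 probes -> slot 12
Insert 30: h=4 -> slot 4
Insert 27: h=1 -> slot 1
Insert 54: h=2 -> slot 2
Insert 65: h=0 -> slot 0

Table: [65, 27, 54, 29, 30, None, None, None, None, None, None, 63, 24]


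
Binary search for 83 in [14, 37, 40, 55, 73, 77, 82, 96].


Step 1: lo=0, hi=7, mid=3, val=55
Step 2: lo=4, hi=7, mid=5, val=77
Step 3: lo=6, hi=7, mid=6, val=82
Step 4: lo=7, hi=7, mid=7, val=96

Not found


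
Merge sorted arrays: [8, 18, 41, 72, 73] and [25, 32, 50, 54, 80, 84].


Take 8 from A
Take 18 from A
Take 25 from B
Take 32 from B
Take 41 from A
Take 50 from B
Take 54 from B
Take 72 from A
Take 73 from A

Merged: [8, 18, 25, 32, 41, 50, 54, 72, 73, 80, 84]


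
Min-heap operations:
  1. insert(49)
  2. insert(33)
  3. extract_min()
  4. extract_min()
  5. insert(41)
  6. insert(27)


insert(49) -> [49]
insert(33) -> [33, 49]
extract_min()->33, [49]
extract_min()->49, []
insert(41) -> [41]
insert(27) -> [27, 41]

Final heap: [27, 41]


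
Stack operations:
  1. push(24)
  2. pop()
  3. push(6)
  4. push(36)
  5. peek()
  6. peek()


push(24) -> [24]
pop()->24, []
push(6) -> [6]
push(36) -> [6, 36]
peek()->36
peek()->36

Final stack: [6, 36]


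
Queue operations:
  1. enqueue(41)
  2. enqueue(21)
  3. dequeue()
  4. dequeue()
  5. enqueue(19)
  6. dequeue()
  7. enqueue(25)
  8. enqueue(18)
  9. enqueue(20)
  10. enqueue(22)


enqueue(41) -> [41]
enqueue(21) -> [41, 21]
dequeue()->41, [21]
dequeue()->21, []
enqueue(19) -> [19]
dequeue()->19, []
enqueue(25) -> [25]
enqueue(18) -> [25, 18]
enqueue(20) -> [25, 18, 20]
enqueue(22) -> [25, 18, 20, 22]

Final queue: [25, 18, 20, 22]


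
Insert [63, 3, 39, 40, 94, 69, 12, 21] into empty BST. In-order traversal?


Insert 63: root
Insert 3: L from 63
Insert 39: L from 63 -> R from 3
Insert 40: L from 63 -> R from 3 -> R from 39
Insert 94: R from 63
Insert 69: R from 63 -> L from 94
Insert 12: L from 63 -> R from 3 -> L from 39
Insert 21: L from 63 -> R from 3 -> L from 39 -> R from 12

In-order: [3, 12, 21, 39, 40, 63, 69, 94]


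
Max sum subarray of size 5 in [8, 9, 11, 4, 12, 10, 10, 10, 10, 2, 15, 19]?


[0:5]: 44
[1:6]: 46
[2:7]: 47
[3:8]: 46
[4:9]: 52
[5:10]: 42
[6:11]: 47
[7:12]: 56

Max: 56 at [7:12]


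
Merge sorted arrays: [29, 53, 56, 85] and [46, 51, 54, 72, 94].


Take 29 from A
Take 46 from B
Take 51 from B
Take 53 from A
Take 54 from B
Take 56 from A
Take 72 from B
Take 85 from A

Merged: [29, 46, 51, 53, 54, 56, 72, 85, 94]


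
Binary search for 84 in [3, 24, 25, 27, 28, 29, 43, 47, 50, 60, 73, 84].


Step 1: lo=0, hi=11, mid=5, val=29
Step 2: lo=6, hi=11, mid=8, val=50
Step 3: lo=9, hi=11, mid=10, val=73
Step 4: lo=11, hi=11, mid=11, val=84

Found at index 11


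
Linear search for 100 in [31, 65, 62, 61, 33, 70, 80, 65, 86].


i=0: 31!=100
i=1: 65!=100
i=2: 62!=100
i=3: 61!=100
i=4: 33!=100
i=5: 70!=100
i=6: 80!=100
i=7: 65!=100
i=8: 86!=100

Not found, 9 comps


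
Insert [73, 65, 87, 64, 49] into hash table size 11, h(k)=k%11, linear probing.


Insert 73: h=7 -> slot 7
Insert 65: h=10 -> slot 10
Insert 87: h=10, 1 probes -> slot 0
Insert 64: h=9 -> slot 9
Insert 49: h=5 -> slot 5

Table: [87, None, None, None, None, 49, None, 73, None, 64, 65]


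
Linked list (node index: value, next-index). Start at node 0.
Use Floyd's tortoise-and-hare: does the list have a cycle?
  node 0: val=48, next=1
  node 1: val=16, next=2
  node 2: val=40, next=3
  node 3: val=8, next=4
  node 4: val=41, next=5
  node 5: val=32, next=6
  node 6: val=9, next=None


Floyd's tortoise (slow, +1) and hare (fast, +2):
  init: slow=0, fast=0
  step 1: slow=1, fast=2
  step 2: slow=2, fast=4
  step 3: slow=3, fast=6
  step 4: fast -> None, no cycle

Cycle: no


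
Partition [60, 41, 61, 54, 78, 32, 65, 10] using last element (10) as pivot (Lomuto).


Pivot: 10
Place pivot at 0: [10, 41, 61, 54, 78, 32, 65, 60]

Partitioned: [10, 41, 61, 54, 78, 32, 65, 60]


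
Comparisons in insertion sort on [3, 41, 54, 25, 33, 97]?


Algorithm: insertion sort
Input: [3, 41, 54, 25, 33, 97]
Sorted: [3, 25, 33, 41, 54, 97]

9


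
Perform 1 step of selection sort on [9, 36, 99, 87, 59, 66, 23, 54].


Initial: [9, 36, 99, 87, 59, 66, 23, 54]
Step 1: min=9 at 0
  Swap: [9, 36, 99, 87, 59, 66, 23, 54]

After 1 step: [9, 36, 99, 87, 59, 66, 23, 54]


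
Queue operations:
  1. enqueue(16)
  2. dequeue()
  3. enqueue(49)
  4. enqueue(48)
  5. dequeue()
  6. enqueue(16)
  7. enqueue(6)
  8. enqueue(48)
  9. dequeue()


enqueue(16) -> [16]
dequeue()->16, []
enqueue(49) -> [49]
enqueue(48) -> [49, 48]
dequeue()->49, [48]
enqueue(16) -> [48, 16]
enqueue(6) -> [48, 16, 6]
enqueue(48) -> [48, 16, 6, 48]
dequeue()->48, [16, 6, 48]

Final queue: [16, 6, 48]


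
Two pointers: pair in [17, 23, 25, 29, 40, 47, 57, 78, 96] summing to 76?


lo=0(17)+hi=8(96)=113
lo=0(17)+hi=7(78)=95
lo=0(17)+hi=6(57)=74
lo=1(23)+hi=6(57)=80
lo=1(23)+hi=5(47)=70
lo=2(25)+hi=5(47)=72
lo=3(29)+hi=5(47)=76

Yes: 29+47=76


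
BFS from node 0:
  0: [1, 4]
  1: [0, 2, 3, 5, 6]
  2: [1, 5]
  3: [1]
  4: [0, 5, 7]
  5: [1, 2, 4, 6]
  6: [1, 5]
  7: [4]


Visit 0, enqueue [1, 4]
Visit 1, enqueue [2, 3, 5, 6]
Visit 4, enqueue [7]
Visit 2, enqueue []
Visit 3, enqueue []
Visit 5, enqueue []
Visit 6, enqueue []
Visit 7, enqueue []

BFS order: [0, 1, 4, 2, 3, 5, 6, 7]


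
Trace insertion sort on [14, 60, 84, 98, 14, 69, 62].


Initial: [14, 60, 84, 98, 14, 69, 62]
Insert 60: [14, 60, 84, 98, 14, 69, 62]
Insert 84: [14, 60, 84, 98, 14, 69, 62]
Insert 98: [14, 60, 84, 98, 14, 69, 62]
Insert 14: [14, 14, 60, 84, 98, 69, 62]
Insert 69: [14, 14, 60, 69, 84, 98, 62]
Insert 62: [14, 14, 60, 62, 69, 84, 98]

Sorted: [14, 14, 60, 62, 69, 84, 98]


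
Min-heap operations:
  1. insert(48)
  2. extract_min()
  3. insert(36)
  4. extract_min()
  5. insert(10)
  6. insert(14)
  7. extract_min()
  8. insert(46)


insert(48) -> [48]
extract_min()->48, []
insert(36) -> [36]
extract_min()->36, []
insert(10) -> [10]
insert(14) -> [10, 14]
extract_min()->10, [14]
insert(46) -> [14, 46]

Final heap: [14, 46]


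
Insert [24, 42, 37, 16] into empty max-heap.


Insert 24: [24]
Insert 42: [42, 24]
Insert 37: [42, 24, 37]
Insert 16: [42, 24, 37, 16]

Final heap: [42, 24, 37, 16]


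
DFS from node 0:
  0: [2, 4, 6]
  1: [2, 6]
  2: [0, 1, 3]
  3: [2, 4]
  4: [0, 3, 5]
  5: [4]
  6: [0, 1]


Visit 0, push [6, 4, 2]
Visit 2, push [3, 1]
Visit 1, push [6]
Visit 6, push []
Visit 3, push [4]
Visit 4, push [5]
Visit 5, push []

DFS order: [0, 2, 1, 6, 3, 4, 5]


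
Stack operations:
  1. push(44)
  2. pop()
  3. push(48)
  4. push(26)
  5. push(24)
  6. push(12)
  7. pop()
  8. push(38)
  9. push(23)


push(44) -> [44]
pop()->44, []
push(48) -> [48]
push(26) -> [48, 26]
push(24) -> [48, 26, 24]
push(12) -> [48, 26, 24, 12]
pop()->12, [48, 26, 24]
push(38) -> [48, 26, 24, 38]
push(23) -> [48, 26, 24, 38, 23]

Final stack: [48, 26, 24, 38, 23]


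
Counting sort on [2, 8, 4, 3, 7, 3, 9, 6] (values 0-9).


Input: [2, 8, 4, 3, 7, 3, 9, 6]
Counts: [0, 0, 1, 2, 1, 0, 1, 1, 1, 1]

Sorted: [2, 3, 3, 4, 6, 7, 8, 9]


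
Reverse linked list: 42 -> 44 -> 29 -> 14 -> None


Step 1: curr=42, set curr.next=prev(None) | reversed so far: 42
Step 2: curr=44, set curr.next=prev(42) | reversed so far: 44 -> 42
Step 3: curr=29, set curr.next=prev(44) | reversed so far: 29 -> 44 -> 42
Step 4: curr=14, set curr.next=prev(29) | reversed so far: 14 -> 29 -> 44 -> 42

14 -> 29 -> 44 -> 42 -> None


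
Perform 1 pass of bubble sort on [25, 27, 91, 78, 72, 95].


Initial: [25, 27, 91, 78, 72, 95]
Pass 1: [25, 27, 78, 72, 91, 95] (2 swaps)

After 1 pass: [25, 27, 78, 72, 91, 95]


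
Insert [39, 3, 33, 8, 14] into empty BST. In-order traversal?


Insert 39: root
Insert 3: L from 39
Insert 33: L from 39 -> R from 3
Insert 8: L from 39 -> R from 3 -> L from 33
Insert 14: L from 39 -> R from 3 -> L from 33 -> R from 8

In-order: [3, 8, 14, 33, 39]


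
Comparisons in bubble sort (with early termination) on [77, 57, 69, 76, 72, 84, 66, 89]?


Algorithm: bubble sort (with early termination)
Input: [77, 57, 69, 76, 72, 84, 66, 89]
Sorted: [57, 66, 69, 72, 76, 77, 84, 89]

27


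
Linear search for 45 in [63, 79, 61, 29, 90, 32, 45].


i=0: 63!=45
i=1: 79!=45
i=2: 61!=45
i=3: 29!=45
i=4: 90!=45
i=5: 32!=45
i=6: 45==45 found!

Found at 6, 7 comps


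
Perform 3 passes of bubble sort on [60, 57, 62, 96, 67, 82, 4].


Initial: [60, 57, 62, 96, 67, 82, 4]
Pass 1: [57, 60, 62, 67, 82, 4, 96] (4 swaps)
Pass 2: [57, 60, 62, 67, 4, 82, 96] (1 swaps)
Pass 3: [57, 60, 62, 4, 67, 82, 96] (1 swaps)

After 3 passes: [57, 60, 62, 4, 67, 82, 96]


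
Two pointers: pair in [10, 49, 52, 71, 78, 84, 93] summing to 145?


lo=0(10)+hi=6(93)=103
lo=1(49)+hi=6(93)=142
lo=2(52)+hi=6(93)=145

Yes: 52+93=145


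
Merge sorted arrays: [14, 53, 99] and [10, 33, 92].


Take 10 from B
Take 14 from A
Take 33 from B
Take 53 from A
Take 92 from B

Merged: [10, 14, 33, 53, 92, 99]


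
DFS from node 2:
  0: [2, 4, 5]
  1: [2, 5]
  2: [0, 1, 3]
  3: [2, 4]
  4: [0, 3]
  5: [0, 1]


Visit 2, push [3, 1, 0]
Visit 0, push [5, 4]
Visit 4, push [3]
Visit 3, push []
Visit 5, push [1]
Visit 1, push []

DFS order: [2, 0, 4, 3, 5, 1]


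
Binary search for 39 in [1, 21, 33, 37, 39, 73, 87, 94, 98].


Step 1: lo=0, hi=8, mid=4, val=39

Found at index 4


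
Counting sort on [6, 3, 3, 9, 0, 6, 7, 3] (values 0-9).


Input: [6, 3, 3, 9, 0, 6, 7, 3]
Counts: [1, 0, 0, 3, 0, 0, 2, 1, 0, 1]

Sorted: [0, 3, 3, 3, 6, 6, 7, 9]


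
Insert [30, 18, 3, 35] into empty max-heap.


Insert 30: [30]
Insert 18: [30, 18]
Insert 3: [30, 18, 3]
Insert 35: [35, 30, 3, 18]

Final heap: [35, 30, 3, 18]


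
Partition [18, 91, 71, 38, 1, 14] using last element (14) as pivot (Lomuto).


Pivot: 14
  1 <= 14: swap -> [1, 91, 71, 38, 18, 14]
Place pivot at 1: [1, 14, 71, 38, 18, 91]

Partitioned: [1, 14, 71, 38, 18, 91]


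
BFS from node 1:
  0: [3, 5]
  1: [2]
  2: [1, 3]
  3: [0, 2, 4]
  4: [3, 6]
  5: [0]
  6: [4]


Visit 1, enqueue [2]
Visit 2, enqueue [3]
Visit 3, enqueue [0, 4]
Visit 0, enqueue [5]
Visit 4, enqueue [6]
Visit 5, enqueue []
Visit 6, enqueue []

BFS order: [1, 2, 3, 0, 4, 5, 6]


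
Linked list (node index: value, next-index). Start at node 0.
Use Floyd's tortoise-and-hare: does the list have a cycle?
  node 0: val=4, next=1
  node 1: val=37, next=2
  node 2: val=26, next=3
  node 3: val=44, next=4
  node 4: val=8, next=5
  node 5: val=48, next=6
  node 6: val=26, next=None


Floyd's tortoise (slow, +1) and hare (fast, +2):
  init: slow=0, fast=0
  step 1: slow=1, fast=2
  step 2: slow=2, fast=4
  step 3: slow=3, fast=6
  step 4: fast -> None, no cycle

Cycle: no


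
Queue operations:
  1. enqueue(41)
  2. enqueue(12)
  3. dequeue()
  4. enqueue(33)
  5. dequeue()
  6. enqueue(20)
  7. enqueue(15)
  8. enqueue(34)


enqueue(41) -> [41]
enqueue(12) -> [41, 12]
dequeue()->41, [12]
enqueue(33) -> [12, 33]
dequeue()->12, [33]
enqueue(20) -> [33, 20]
enqueue(15) -> [33, 20, 15]
enqueue(34) -> [33, 20, 15, 34]

Final queue: [33, 20, 15, 34]


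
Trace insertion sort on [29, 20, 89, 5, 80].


Initial: [29, 20, 89, 5, 80]
Insert 20: [20, 29, 89, 5, 80]
Insert 89: [20, 29, 89, 5, 80]
Insert 5: [5, 20, 29, 89, 80]
Insert 80: [5, 20, 29, 80, 89]

Sorted: [5, 20, 29, 80, 89]


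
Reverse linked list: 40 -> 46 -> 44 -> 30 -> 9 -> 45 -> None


Step 1: curr=40, set curr.next=prev(None) | reversed so far: 40
Step 2: curr=46, set curr.next=prev(40) | reversed so far: 46 -> 40
Step 3: curr=44, set curr.next=prev(46) | reversed so far: 44 -> 46 -> 40
Step 4: curr=30, set curr.next=prev(44) | reversed so far: 30 -> 44 -> 46 -> 40
Step 5: curr=9, set curr.next=prev(30) | reversed so far: 9 -> 30 -> 44 -> 46 -> 40
Step 6: curr=45, set curr.next=prev(9) | reversed so far: 45 -> 9 -> 30 -> 44 -> 46 -> 40

45 -> 9 -> 30 -> 44 -> 46 -> 40 -> None


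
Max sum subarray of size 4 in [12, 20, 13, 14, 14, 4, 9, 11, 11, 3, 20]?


[0:4]: 59
[1:5]: 61
[2:6]: 45
[3:7]: 41
[4:8]: 38
[5:9]: 35
[6:10]: 34
[7:11]: 45

Max: 61 at [1:5]


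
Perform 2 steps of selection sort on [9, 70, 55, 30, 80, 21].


Initial: [9, 70, 55, 30, 80, 21]
Step 1: min=9 at 0
  Swap: [9, 70, 55, 30, 80, 21]
Step 2: min=21 at 5
  Swap: [9, 21, 55, 30, 80, 70]

After 2 steps: [9, 21, 55, 30, 80, 70]


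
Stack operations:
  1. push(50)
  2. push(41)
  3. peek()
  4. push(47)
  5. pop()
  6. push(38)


push(50) -> [50]
push(41) -> [50, 41]
peek()->41
push(47) -> [50, 41, 47]
pop()->47, [50, 41]
push(38) -> [50, 41, 38]

Final stack: [50, 41, 38]


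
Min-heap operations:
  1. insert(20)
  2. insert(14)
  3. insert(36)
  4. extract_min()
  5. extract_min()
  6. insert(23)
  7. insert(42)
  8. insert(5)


insert(20) -> [20]
insert(14) -> [14, 20]
insert(36) -> [14, 20, 36]
extract_min()->14, [20, 36]
extract_min()->20, [36]
insert(23) -> [23, 36]
insert(42) -> [23, 36, 42]
insert(5) -> [5, 23, 42, 36]

Final heap: [5, 23, 42, 36]


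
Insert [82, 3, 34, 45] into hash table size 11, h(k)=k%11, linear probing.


Insert 82: h=5 -> slot 5
Insert 3: h=3 -> slot 3
Insert 34: h=1 -> slot 1
Insert 45: h=1, 1 probes -> slot 2

Table: [None, 34, 45, 3, None, 82, None, None, None, None, None]


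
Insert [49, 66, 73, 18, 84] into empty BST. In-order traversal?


Insert 49: root
Insert 66: R from 49
Insert 73: R from 49 -> R from 66
Insert 18: L from 49
Insert 84: R from 49 -> R from 66 -> R from 73

In-order: [18, 49, 66, 73, 84]


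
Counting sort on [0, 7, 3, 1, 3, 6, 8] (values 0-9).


Input: [0, 7, 3, 1, 3, 6, 8]
Counts: [1, 1, 0, 2, 0, 0, 1, 1, 1, 0]

Sorted: [0, 1, 3, 3, 6, 7, 8]


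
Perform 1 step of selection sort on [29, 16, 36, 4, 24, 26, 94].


Initial: [29, 16, 36, 4, 24, 26, 94]
Step 1: min=4 at 3
  Swap: [4, 16, 36, 29, 24, 26, 94]

After 1 step: [4, 16, 36, 29, 24, 26, 94]


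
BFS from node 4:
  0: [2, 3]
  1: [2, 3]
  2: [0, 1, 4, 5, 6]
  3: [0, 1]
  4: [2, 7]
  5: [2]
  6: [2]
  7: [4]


Visit 4, enqueue [2, 7]
Visit 2, enqueue [0, 1, 5, 6]
Visit 7, enqueue []
Visit 0, enqueue [3]
Visit 1, enqueue []
Visit 5, enqueue []
Visit 6, enqueue []
Visit 3, enqueue []

BFS order: [4, 2, 7, 0, 1, 5, 6, 3]


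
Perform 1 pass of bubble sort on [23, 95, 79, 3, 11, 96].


Initial: [23, 95, 79, 3, 11, 96]
Pass 1: [23, 79, 3, 11, 95, 96] (3 swaps)

After 1 pass: [23, 79, 3, 11, 95, 96]


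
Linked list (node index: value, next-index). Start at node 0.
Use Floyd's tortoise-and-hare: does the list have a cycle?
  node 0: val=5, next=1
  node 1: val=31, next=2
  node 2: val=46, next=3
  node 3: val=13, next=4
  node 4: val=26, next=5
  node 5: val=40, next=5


Floyd's tortoise (slow, +1) and hare (fast, +2):
  init: slow=0, fast=0
  step 1: slow=1, fast=2
  step 2: slow=2, fast=4
  step 3: slow=3, fast=5
  step 4: slow=4, fast=5
  step 5: slow=5, fast=5
  slow == fast at node 5: cycle detected

Cycle: yes


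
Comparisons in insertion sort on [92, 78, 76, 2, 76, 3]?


Algorithm: insertion sort
Input: [92, 78, 76, 2, 76, 3]
Sorted: [2, 3, 76, 76, 78, 92]

14


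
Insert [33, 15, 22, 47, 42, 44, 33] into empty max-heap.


Insert 33: [33]
Insert 15: [33, 15]
Insert 22: [33, 15, 22]
Insert 47: [47, 33, 22, 15]
Insert 42: [47, 42, 22, 15, 33]
Insert 44: [47, 42, 44, 15, 33, 22]
Insert 33: [47, 42, 44, 15, 33, 22, 33]

Final heap: [47, 42, 44, 15, 33, 22, 33]


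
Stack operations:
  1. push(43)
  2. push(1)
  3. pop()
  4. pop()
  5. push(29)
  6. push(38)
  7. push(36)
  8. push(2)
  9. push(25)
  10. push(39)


push(43) -> [43]
push(1) -> [43, 1]
pop()->1, [43]
pop()->43, []
push(29) -> [29]
push(38) -> [29, 38]
push(36) -> [29, 38, 36]
push(2) -> [29, 38, 36, 2]
push(25) -> [29, 38, 36, 2, 25]
push(39) -> [29, 38, 36, 2, 25, 39]

Final stack: [29, 38, 36, 2, 25, 39]


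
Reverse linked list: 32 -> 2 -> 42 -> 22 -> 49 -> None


Step 1: curr=32, set curr.next=prev(None) | reversed so far: 32
Step 2: curr=2, set curr.next=prev(32) | reversed so far: 2 -> 32
Step 3: curr=42, set curr.next=prev(2) | reversed so far: 42 -> 2 -> 32
Step 4: curr=22, set curr.next=prev(42) | reversed so far: 22 -> 42 -> 2 -> 32
Step 5: curr=49, set curr.next=prev(22) | reversed so far: 49 -> 22 -> 42 -> 2 -> 32

49 -> 22 -> 42 -> 2 -> 32 -> None


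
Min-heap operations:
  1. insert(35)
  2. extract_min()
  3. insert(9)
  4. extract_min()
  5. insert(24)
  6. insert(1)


insert(35) -> [35]
extract_min()->35, []
insert(9) -> [9]
extract_min()->9, []
insert(24) -> [24]
insert(1) -> [1, 24]

Final heap: [1, 24]


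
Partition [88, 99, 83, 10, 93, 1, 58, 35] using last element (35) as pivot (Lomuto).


Pivot: 35
  10 <= 35: swap -> [10, 99, 83, 88, 93, 1, 58, 35]
  1 <= 35: swap -> [10, 1, 83, 88, 93, 99, 58, 35]
Place pivot at 2: [10, 1, 35, 88, 93, 99, 58, 83]

Partitioned: [10, 1, 35, 88, 93, 99, 58, 83]


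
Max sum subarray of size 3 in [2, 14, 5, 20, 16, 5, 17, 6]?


[0:3]: 21
[1:4]: 39
[2:5]: 41
[3:6]: 41
[4:7]: 38
[5:8]: 28

Max: 41 at [2:5]


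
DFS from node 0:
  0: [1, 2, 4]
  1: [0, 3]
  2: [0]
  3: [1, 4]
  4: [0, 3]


Visit 0, push [4, 2, 1]
Visit 1, push [3]
Visit 3, push [4]
Visit 4, push []
Visit 2, push []

DFS order: [0, 1, 3, 4, 2]


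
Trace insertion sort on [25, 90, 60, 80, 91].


Initial: [25, 90, 60, 80, 91]
Insert 90: [25, 90, 60, 80, 91]
Insert 60: [25, 60, 90, 80, 91]
Insert 80: [25, 60, 80, 90, 91]
Insert 91: [25, 60, 80, 90, 91]

Sorted: [25, 60, 80, 90, 91]


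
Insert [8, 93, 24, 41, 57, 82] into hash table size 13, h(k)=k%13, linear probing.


Insert 8: h=8 -> slot 8
Insert 93: h=2 -> slot 2
Insert 24: h=11 -> slot 11
Insert 41: h=2, 1 probes -> slot 3
Insert 57: h=5 -> slot 5
Insert 82: h=4 -> slot 4

Table: [None, None, 93, 41, 82, 57, None, None, 8, None, None, 24, None]


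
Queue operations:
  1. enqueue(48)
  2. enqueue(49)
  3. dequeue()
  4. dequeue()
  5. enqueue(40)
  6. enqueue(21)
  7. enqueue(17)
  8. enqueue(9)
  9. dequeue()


enqueue(48) -> [48]
enqueue(49) -> [48, 49]
dequeue()->48, [49]
dequeue()->49, []
enqueue(40) -> [40]
enqueue(21) -> [40, 21]
enqueue(17) -> [40, 21, 17]
enqueue(9) -> [40, 21, 17, 9]
dequeue()->40, [21, 17, 9]

Final queue: [21, 17, 9]


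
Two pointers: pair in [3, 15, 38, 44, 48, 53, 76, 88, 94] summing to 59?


lo=0(3)+hi=8(94)=97
lo=0(3)+hi=7(88)=91
lo=0(3)+hi=6(76)=79
lo=0(3)+hi=5(53)=56
lo=1(15)+hi=5(53)=68
lo=1(15)+hi=4(48)=63
lo=1(15)+hi=3(44)=59

Yes: 15+44=59


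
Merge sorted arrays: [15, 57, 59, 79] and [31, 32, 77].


Take 15 from A
Take 31 from B
Take 32 from B
Take 57 from A
Take 59 from A
Take 77 from B

Merged: [15, 31, 32, 57, 59, 77, 79]


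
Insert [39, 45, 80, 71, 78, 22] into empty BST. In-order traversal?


Insert 39: root
Insert 45: R from 39
Insert 80: R from 39 -> R from 45
Insert 71: R from 39 -> R from 45 -> L from 80
Insert 78: R from 39 -> R from 45 -> L from 80 -> R from 71
Insert 22: L from 39

In-order: [22, 39, 45, 71, 78, 80]


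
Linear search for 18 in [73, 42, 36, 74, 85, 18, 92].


i=0: 73!=18
i=1: 42!=18
i=2: 36!=18
i=3: 74!=18
i=4: 85!=18
i=5: 18==18 found!

Found at 5, 6 comps


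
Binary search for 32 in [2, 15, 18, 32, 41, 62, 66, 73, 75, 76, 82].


Step 1: lo=0, hi=10, mid=5, val=62
Step 2: lo=0, hi=4, mid=2, val=18
Step 3: lo=3, hi=4, mid=3, val=32

Found at index 3


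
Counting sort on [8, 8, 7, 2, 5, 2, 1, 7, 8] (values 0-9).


Input: [8, 8, 7, 2, 5, 2, 1, 7, 8]
Counts: [0, 1, 2, 0, 0, 1, 0, 2, 3, 0]

Sorted: [1, 2, 2, 5, 7, 7, 8, 8, 8]


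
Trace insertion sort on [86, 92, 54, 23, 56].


Initial: [86, 92, 54, 23, 56]
Insert 92: [86, 92, 54, 23, 56]
Insert 54: [54, 86, 92, 23, 56]
Insert 23: [23, 54, 86, 92, 56]
Insert 56: [23, 54, 56, 86, 92]

Sorted: [23, 54, 56, 86, 92]


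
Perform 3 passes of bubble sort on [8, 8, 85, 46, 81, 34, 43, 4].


Initial: [8, 8, 85, 46, 81, 34, 43, 4]
Pass 1: [8, 8, 46, 81, 34, 43, 4, 85] (5 swaps)
Pass 2: [8, 8, 46, 34, 43, 4, 81, 85] (3 swaps)
Pass 3: [8, 8, 34, 43, 4, 46, 81, 85] (3 swaps)

After 3 passes: [8, 8, 34, 43, 4, 46, 81, 85]


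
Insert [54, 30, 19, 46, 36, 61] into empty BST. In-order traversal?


Insert 54: root
Insert 30: L from 54
Insert 19: L from 54 -> L from 30
Insert 46: L from 54 -> R from 30
Insert 36: L from 54 -> R from 30 -> L from 46
Insert 61: R from 54

In-order: [19, 30, 36, 46, 54, 61]


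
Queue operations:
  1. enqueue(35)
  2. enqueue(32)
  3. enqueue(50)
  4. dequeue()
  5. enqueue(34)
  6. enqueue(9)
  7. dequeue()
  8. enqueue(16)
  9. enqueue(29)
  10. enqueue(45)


enqueue(35) -> [35]
enqueue(32) -> [35, 32]
enqueue(50) -> [35, 32, 50]
dequeue()->35, [32, 50]
enqueue(34) -> [32, 50, 34]
enqueue(9) -> [32, 50, 34, 9]
dequeue()->32, [50, 34, 9]
enqueue(16) -> [50, 34, 9, 16]
enqueue(29) -> [50, 34, 9, 16, 29]
enqueue(45) -> [50, 34, 9, 16, 29, 45]

Final queue: [50, 34, 9, 16, 29, 45]


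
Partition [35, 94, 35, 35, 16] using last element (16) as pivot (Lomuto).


Pivot: 16
Place pivot at 0: [16, 94, 35, 35, 35]

Partitioned: [16, 94, 35, 35, 35]


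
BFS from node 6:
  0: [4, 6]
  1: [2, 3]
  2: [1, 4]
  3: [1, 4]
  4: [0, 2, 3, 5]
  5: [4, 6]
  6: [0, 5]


Visit 6, enqueue [0, 5]
Visit 0, enqueue [4]
Visit 5, enqueue []
Visit 4, enqueue [2, 3]
Visit 2, enqueue [1]
Visit 3, enqueue []
Visit 1, enqueue []

BFS order: [6, 0, 5, 4, 2, 3, 1]


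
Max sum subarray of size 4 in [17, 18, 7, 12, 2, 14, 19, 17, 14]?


[0:4]: 54
[1:5]: 39
[2:6]: 35
[3:7]: 47
[4:8]: 52
[5:9]: 64

Max: 64 at [5:9]


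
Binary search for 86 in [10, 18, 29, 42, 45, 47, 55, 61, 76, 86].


Step 1: lo=0, hi=9, mid=4, val=45
Step 2: lo=5, hi=9, mid=7, val=61
Step 3: lo=8, hi=9, mid=8, val=76
Step 4: lo=9, hi=9, mid=9, val=86

Found at index 9


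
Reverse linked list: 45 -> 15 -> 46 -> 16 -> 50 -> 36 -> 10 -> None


Step 1: curr=45, set curr.next=prev(None) | reversed so far: 45
Step 2: curr=15, set curr.next=prev(45) | reversed so far: 15 -> 45
Step 3: curr=46, set curr.next=prev(15) | reversed so far: 46 -> 15 -> 45
Step 4: curr=16, set curr.next=prev(46) | reversed so far: 16 -> 46 -> 15 -> 45
Step 5: curr=50, set curr.next=prev(16) | reversed so far: 50 -> 16 -> 46 -> 15 -> 45
Step 6: curr=36, set curr.next=prev(50) | reversed so far: 36 -> 50 -> 16 -> 46 -> 15 -> 45
Step 7: curr=10, set curr.next=prev(36) | reversed so far: 10 -> 36 -> 50 -> 16 -> 46 -> 15 -> 45

10 -> 36 -> 50 -> 16 -> 46 -> 15 -> 45 -> None


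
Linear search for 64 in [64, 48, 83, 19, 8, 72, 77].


i=0: 64==64 found!

Found at 0, 1 comps


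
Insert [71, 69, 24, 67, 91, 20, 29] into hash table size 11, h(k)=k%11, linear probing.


Insert 71: h=5 -> slot 5
Insert 69: h=3 -> slot 3
Insert 24: h=2 -> slot 2
Insert 67: h=1 -> slot 1
Insert 91: h=3, 1 probes -> slot 4
Insert 20: h=9 -> slot 9
Insert 29: h=7 -> slot 7

Table: [None, 67, 24, 69, 91, 71, None, 29, None, 20, None]


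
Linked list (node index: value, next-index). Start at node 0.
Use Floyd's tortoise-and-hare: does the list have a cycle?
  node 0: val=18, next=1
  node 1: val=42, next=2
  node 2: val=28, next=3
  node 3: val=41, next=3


Floyd's tortoise (slow, +1) and hare (fast, +2):
  init: slow=0, fast=0
  step 1: slow=1, fast=2
  step 2: slow=2, fast=3
  step 3: slow=3, fast=3
  slow == fast at node 3: cycle detected

Cycle: yes


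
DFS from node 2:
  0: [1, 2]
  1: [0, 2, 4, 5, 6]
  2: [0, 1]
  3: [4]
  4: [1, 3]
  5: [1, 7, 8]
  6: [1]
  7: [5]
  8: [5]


Visit 2, push [1, 0]
Visit 0, push [1]
Visit 1, push [6, 5, 4]
Visit 4, push [3]
Visit 3, push []
Visit 5, push [8, 7]
Visit 7, push []
Visit 8, push []
Visit 6, push []

DFS order: [2, 0, 1, 4, 3, 5, 7, 8, 6]


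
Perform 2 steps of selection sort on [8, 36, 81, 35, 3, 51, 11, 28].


Initial: [8, 36, 81, 35, 3, 51, 11, 28]
Step 1: min=3 at 4
  Swap: [3, 36, 81, 35, 8, 51, 11, 28]
Step 2: min=8 at 4
  Swap: [3, 8, 81, 35, 36, 51, 11, 28]

After 2 steps: [3, 8, 81, 35, 36, 51, 11, 28]


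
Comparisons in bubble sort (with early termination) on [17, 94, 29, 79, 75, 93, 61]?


Algorithm: bubble sort (with early termination)
Input: [17, 94, 29, 79, 75, 93, 61]
Sorted: [17, 29, 61, 75, 79, 93, 94]

20


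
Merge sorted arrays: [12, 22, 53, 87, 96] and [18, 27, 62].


Take 12 from A
Take 18 from B
Take 22 from A
Take 27 from B
Take 53 from A
Take 62 from B

Merged: [12, 18, 22, 27, 53, 62, 87, 96]


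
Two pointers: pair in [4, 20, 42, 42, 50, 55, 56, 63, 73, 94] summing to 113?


lo=0(4)+hi=9(94)=98
lo=1(20)+hi=9(94)=114
lo=1(20)+hi=8(73)=93
lo=2(42)+hi=8(73)=115
lo=2(42)+hi=7(63)=105
lo=3(42)+hi=7(63)=105
lo=4(50)+hi=7(63)=113

Yes: 50+63=113


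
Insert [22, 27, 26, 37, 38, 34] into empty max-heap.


Insert 22: [22]
Insert 27: [27, 22]
Insert 26: [27, 22, 26]
Insert 37: [37, 27, 26, 22]
Insert 38: [38, 37, 26, 22, 27]
Insert 34: [38, 37, 34, 22, 27, 26]

Final heap: [38, 37, 34, 22, 27, 26]


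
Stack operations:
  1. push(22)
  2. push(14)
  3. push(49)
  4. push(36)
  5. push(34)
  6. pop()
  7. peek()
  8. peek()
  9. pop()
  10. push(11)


push(22) -> [22]
push(14) -> [22, 14]
push(49) -> [22, 14, 49]
push(36) -> [22, 14, 49, 36]
push(34) -> [22, 14, 49, 36, 34]
pop()->34, [22, 14, 49, 36]
peek()->36
peek()->36
pop()->36, [22, 14, 49]
push(11) -> [22, 14, 49, 11]

Final stack: [22, 14, 49, 11]


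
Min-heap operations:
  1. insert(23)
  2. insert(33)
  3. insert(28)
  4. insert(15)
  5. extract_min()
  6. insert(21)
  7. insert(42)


insert(23) -> [23]
insert(33) -> [23, 33]
insert(28) -> [23, 33, 28]
insert(15) -> [15, 23, 28, 33]
extract_min()->15, [23, 33, 28]
insert(21) -> [21, 23, 28, 33]
insert(42) -> [21, 23, 28, 33, 42]

Final heap: [21, 23, 28, 33, 42]


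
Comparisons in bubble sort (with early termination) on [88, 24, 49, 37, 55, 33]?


Algorithm: bubble sort (with early termination)
Input: [88, 24, 49, 37, 55, 33]
Sorted: [24, 33, 37, 49, 55, 88]

15


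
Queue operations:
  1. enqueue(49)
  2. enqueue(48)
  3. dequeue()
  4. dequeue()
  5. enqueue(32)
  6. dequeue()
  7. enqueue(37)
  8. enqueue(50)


enqueue(49) -> [49]
enqueue(48) -> [49, 48]
dequeue()->49, [48]
dequeue()->48, []
enqueue(32) -> [32]
dequeue()->32, []
enqueue(37) -> [37]
enqueue(50) -> [37, 50]

Final queue: [37, 50]


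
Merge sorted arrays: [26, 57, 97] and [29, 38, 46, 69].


Take 26 from A
Take 29 from B
Take 38 from B
Take 46 from B
Take 57 from A
Take 69 from B

Merged: [26, 29, 38, 46, 57, 69, 97]


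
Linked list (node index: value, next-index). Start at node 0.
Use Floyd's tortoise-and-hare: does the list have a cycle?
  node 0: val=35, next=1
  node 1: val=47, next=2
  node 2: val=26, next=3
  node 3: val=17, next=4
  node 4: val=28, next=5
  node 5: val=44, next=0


Floyd's tortoise (slow, +1) and hare (fast, +2):
  init: slow=0, fast=0
  step 1: slow=1, fast=2
  step 2: slow=2, fast=4
  step 3: slow=3, fast=0
  step 4: slow=4, fast=2
  step 5: slow=5, fast=4
  step 6: slow=0, fast=0
  slow == fast at node 0: cycle detected

Cycle: yes


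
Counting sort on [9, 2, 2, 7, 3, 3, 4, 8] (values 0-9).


Input: [9, 2, 2, 7, 3, 3, 4, 8]
Counts: [0, 0, 2, 2, 1, 0, 0, 1, 1, 1]

Sorted: [2, 2, 3, 3, 4, 7, 8, 9]


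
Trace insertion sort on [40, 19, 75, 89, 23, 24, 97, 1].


Initial: [40, 19, 75, 89, 23, 24, 97, 1]
Insert 19: [19, 40, 75, 89, 23, 24, 97, 1]
Insert 75: [19, 40, 75, 89, 23, 24, 97, 1]
Insert 89: [19, 40, 75, 89, 23, 24, 97, 1]
Insert 23: [19, 23, 40, 75, 89, 24, 97, 1]
Insert 24: [19, 23, 24, 40, 75, 89, 97, 1]
Insert 97: [19, 23, 24, 40, 75, 89, 97, 1]
Insert 1: [1, 19, 23, 24, 40, 75, 89, 97]

Sorted: [1, 19, 23, 24, 40, 75, 89, 97]


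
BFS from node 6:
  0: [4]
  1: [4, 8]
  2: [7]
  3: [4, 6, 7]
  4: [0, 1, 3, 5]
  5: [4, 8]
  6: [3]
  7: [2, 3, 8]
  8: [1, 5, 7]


Visit 6, enqueue [3]
Visit 3, enqueue [4, 7]
Visit 4, enqueue [0, 1, 5]
Visit 7, enqueue [2, 8]
Visit 0, enqueue []
Visit 1, enqueue []
Visit 5, enqueue []
Visit 2, enqueue []
Visit 8, enqueue []

BFS order: [6, 3, 4, 7, 0, 1, 5, 2, 8]


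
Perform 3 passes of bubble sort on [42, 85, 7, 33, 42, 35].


Initial: [42, 85, 7, 33, 42, 35]
Pass 1: [42, 7, 33, 42, 35, 85] (4 swaps)
Pass 2: [7, 33, 42, 35, 42, 85] (3 swaps)
Pass 3: [7, 33, 35, 42, 42, 85] (1 swaps)

After 3 passes: [7, 33, 35, 42, 42, 85]


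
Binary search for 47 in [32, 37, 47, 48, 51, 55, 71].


Step 1: lo=0, hi=6, mid=3, val=48
Step 2: lo=0, hi=2, mid=1, val=37
Step 3: lo=2, hi=2, mid=2, val=47

Found at index 2


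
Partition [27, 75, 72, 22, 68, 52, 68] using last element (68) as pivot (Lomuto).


Pivot: 68
  27 <= 68: advance i (no swap)
  22 <= 68: swap -> [27, 22, 72, 75, 68, 52, 68]
  68 <= 68: swap -> [27, 22, 68, 75, 72, 52, 68]
  52 <= 68: swap -> [27, 22, 68, 52, 72, 75, 68]
Place pivot at 4: [27, 22, 68, 52, 68, 75, 72]

Partitioned: [27, 22, 68, 52, 68, 75, 72]


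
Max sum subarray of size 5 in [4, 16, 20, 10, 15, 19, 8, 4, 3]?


[0:5]: 65
[1:6]: 80
[2:7]: 72
[3:8]: 56
[4:9]: 49

Max: 80 at [1:6]


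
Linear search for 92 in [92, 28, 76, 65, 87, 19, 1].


i=0: 92==92 found!

Found at 0, 1 comps


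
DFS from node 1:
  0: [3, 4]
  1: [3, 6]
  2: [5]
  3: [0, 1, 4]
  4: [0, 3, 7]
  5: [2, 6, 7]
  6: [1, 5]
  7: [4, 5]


Visit 1, push [6, 3]
Visit 3, push [4, 0]
Visit 0, push [4]
Visit 4, push [7]
Visit 7, push [5]
Visit 5, push [6, 2]
Visit 2, push []
Visit 6, push []

DFS order: [1, 3, 0, 4, 7, 5, 2, 6]


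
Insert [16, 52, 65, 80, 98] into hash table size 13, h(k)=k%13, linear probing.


Insert 16: h=3 -> slot 3
Insert 52: h=0 -> slot 0
Insert 65: h=0, 1 probes -> slot 1
Insert 80: h=2 -> slot 2
Insert 98: h=7 -> slot 7

Table: [52, 65, 80, 16, None, None, None, 98, None, None, None, None, None]


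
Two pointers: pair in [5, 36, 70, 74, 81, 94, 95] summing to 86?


lo=0(5)+hi=6(95)=100
lo=0(5)+hi=5(94)=99
lo=0(5)+hi=4(81)=86

Yes: 5+81=86


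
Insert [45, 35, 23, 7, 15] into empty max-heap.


Insert 45: [45]
Insert 35: [45, 35]
Insert 23: [45, 35, 23]
Insert 7: [45, 35, 23, 7]
Insert 15: [45, 35, 23, 7, 15]

Final heap: [45, 35, 23, 7, 15]


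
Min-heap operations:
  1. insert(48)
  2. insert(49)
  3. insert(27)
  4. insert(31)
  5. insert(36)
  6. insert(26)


insert(48) -> [48]
insert(49) -> [48, 49]
insert(27) -> [27, 49, 48]
insert(31) -> [27, 31, 48, 49]
insert(36) -> [27, 31, 48, 49, 36]
insert(26) -> [26, 31, 27, 49, 36, 48]

Final heap: [26, 31, 27, 49, 36, 48]


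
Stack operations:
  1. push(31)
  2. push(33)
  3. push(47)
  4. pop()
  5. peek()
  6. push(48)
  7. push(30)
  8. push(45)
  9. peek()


push(31) -> [31]
push(33) -> [31, 33]
push(47) -> [31, 33, 47]
pop()->47, [31, 33]
peek()->33
push(48) -> [31, 33, 48]
push(30) -> [31, 33, 48, 30]
push(45) -> [31, 33, 48, 30, 45]
peek()->45

Final stack: [31, 33, 48, 30, 45]


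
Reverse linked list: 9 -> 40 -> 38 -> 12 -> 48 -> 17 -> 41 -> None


Step 1: curr=9, set curr.next=prev(None) | reversed so far: 9
Step 2: curr=40, set curr.next=prev(9) | reversed so far: 40 -> 9
Step 3: curr=38, set curr.next=prev(40) | reversed so far: 38 -> 40 -> 9
Step 4: curr=12, set curr.next=prev(38) | reversed so far: 12 -> 38 -> 40 -> 9
Step 5: curr=48, set curr.next=prev(12) | reversed so far: 48 -> 12 -> 38 -> 40 -> 9
Step 6: curr=17, set curr.next=prev(48) | reversed so far: 17 -> 48 -> 12 -> 38 -> 40 -> 9
Step 7: curr=41, set curr.next=prev(17) | reversed so far: 41 -> 17 -> 48 -> 12 -> 38 -> 40 -> 9

41 -> 17 -> 48 -> 12 -> 38 -> 40 -> 9 -> None


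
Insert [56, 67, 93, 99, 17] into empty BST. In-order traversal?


Insert 56: root
Insert 67: R from 56
Insert 93: R from 56 -> R from 67
Insert 99: R from 56 -> R from 67 -> R from 93
Insert 17: L from 56

In-order: [17, 56, 67, 93, 99]


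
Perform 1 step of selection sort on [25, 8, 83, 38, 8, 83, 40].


Initial: [25, 8, 83, 38, 8, 83, 40]
Step 1: min=8 at 1
  Swap: [8, 25, 83, 38, 8, 83, 40]

After 1 step: [8, 25, 83, 38, 8, 83, 40]


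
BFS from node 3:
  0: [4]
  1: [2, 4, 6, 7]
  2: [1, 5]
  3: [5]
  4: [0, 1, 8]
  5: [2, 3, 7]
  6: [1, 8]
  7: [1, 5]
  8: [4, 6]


Visit 3, enqueue [5]
Visit 5, enqueue [2, 7]
Visit 2, enqueue [1]
Visit 7, enqueue []
Visit 1, enqueue [4, 6]
Visit 4, enqueue [0, 8]
Visit 6, enqueue []
Visit 0, enqueue []
Visit 8, enqueue []

BFS order: [3, 5, 2, 7, 1, 4, 6, 0, 8]


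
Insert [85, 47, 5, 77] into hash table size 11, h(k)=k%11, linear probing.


Insert 85: h=8 -> slot 8
Insert 47: h=3 -> slot 3
Insert 5: h=5 -> slot 5
Insert 77: h=0 -> slot 0

Table: [77, None, None, 47, None, 5, None, None, 85, None, None]


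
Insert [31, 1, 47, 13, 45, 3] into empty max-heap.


Insert 31: [31]
Insert 1: [31, 1]
Insert 47: [47, 1, 31]
Insert 13: [47, 13, 31, 1]
Insert 45: [47, 45, 31, 1, 13]
Insert 3: [47, 45, 31, 1, 13, 3]

Final heap: [47, 45, 31, 1, 13, 3]


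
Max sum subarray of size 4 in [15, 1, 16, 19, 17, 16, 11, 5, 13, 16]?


[0:4]: 51
[1:5]: 53
[2:6]: 68
[3:7]: 63
[4:8]: 49
[5:9]: 45
[6:10]: 45

Max: 68 at [2:6]


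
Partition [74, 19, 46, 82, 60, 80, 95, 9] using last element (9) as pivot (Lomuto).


Pivot: 9
Place pivot at 0: [9, 19, 46, 82, 60, 80, 95, 74]

Partitioned: [9, 19, 46, 82, 60, 80, 95, 74]


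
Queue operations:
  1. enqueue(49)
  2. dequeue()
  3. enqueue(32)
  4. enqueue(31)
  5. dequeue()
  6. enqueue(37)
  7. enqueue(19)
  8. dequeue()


enqueue(49) -> [49]
dequeue()->49, []
enqueue(32) -> [32]
enqueue(31) -> [32, 31]
dequeue()->32, [31]
enqueue(37) -> [31, 37]
enqueue(19) -> [31, 37, 19]
dequeue()->31, [37, 19]

Final queue: [37, 19]


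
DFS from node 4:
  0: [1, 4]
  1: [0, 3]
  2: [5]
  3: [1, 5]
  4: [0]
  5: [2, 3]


Visit 4, push [0]
Visit 0, push [1]
Visit 1, push [3]
Visit 3, push [5]
Visit 5, push [2]
Visit 2, push []

DFS order: [4, 0, 1, 3, 5, 2]


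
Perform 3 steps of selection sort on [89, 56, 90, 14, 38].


Initial: [89, 56, 90, 14, 38]
Step 1: min=14 at 3
  Swap: [14, 56, 90, 89, 38]
Step 2: min=38 at 4
  Swap: [14, 38, 90, 89, 56]
Step 3: min=56 at 4
  Swap: [14, 38, 56, 89, 90]

After 3 steps: [14, 38, 56, 89, 90]
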